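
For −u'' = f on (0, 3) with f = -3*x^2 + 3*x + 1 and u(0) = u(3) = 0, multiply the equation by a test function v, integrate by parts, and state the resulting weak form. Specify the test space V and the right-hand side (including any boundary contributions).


V = H^1_0(0, 3) (so v(0) = v(3) = 0); weak form: ∫_0^3 u'v' dx = ∫_0^3 (-3*x^2 + 3*x + 1) v dx for all v ∈ V.

Multiply both sides by a test function v and integrate from 0 to 3:
  ∫_0^3 −u''(x) v(x) dx = ∫_0^3 f(x) v(x) dx.
Integrate the LHS by parts once:
  ∫_0^3 −u'' v dx = −[u'(x) v(x)]_0^3 + ∫_0^3 u'(x) v'(x) dx.
Thus ∫_0^3 u'(x) v'(x) dx = ∫_0^3 f(x) v(x) dx + [u'(x) v(x)]_0^3.
Choose V so that boundary terms are either known or forced to vanish.
u is Dirichlet: u(0) = u(3) = 0. Let V = H^1_0(0, 3); then v(0) = v(3) = 0, and [u' v]_0^3 = 0.
Weak formulation: find u (satisfying any essential BC) such that ∫_0^3 u'(x) v'(x) dx = ∫_0^3 f v dx for all v ∈ V.
Substituting f(x) = -3*x^2 + 3*x + 1, the right-hand side is ∫_0^3 (-3*x^2 + 3*x + 1) v dx.


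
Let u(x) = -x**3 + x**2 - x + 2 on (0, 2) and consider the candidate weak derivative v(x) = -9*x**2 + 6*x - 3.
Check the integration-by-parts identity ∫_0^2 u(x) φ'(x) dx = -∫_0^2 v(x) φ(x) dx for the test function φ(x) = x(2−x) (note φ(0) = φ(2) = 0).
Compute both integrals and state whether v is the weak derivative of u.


LHS = 52/15, RHS = 52/5. No, v is not the weak derivative of u.

u(x) = -x**3 + x**2 - x + 2, classical derivative u'(x) = -3*x**2 + 2*x - 1.
φ(x) = x(2−x), so φ'(x) = 2 - 2*x.
Note φ(0) = φ(2) = 0, so the boundary term u·φ vanishes.
LHS = ∫_0^2 u(x) φ'(x) dx = ∫_0^2 (2*x^4 - 4*x^3 + 4*x^2 - 6*x + 4) dx. Term by term:
  ∫_0^2 2*x^4 dx = 64/5;  ∫_0^2 -4*x^3 dx = -16;  ∫_0^2 4*x^2 dx = 32/3;
  ∫_0^2 -6*x dx = -12;  ∫_0^2 4 dx = 8.
Sum: 64/5 − 16 + 32/3 − 12 + 8 = 52/15.
So LHS = 52/15.
∫_0^2 v(x) φ(x) dx = ∫_0^2 (9*x^4 - 24*x^3 + 15*x^2 - 6*x) dx. Term by term:
  ∫_0^2 9*x^4 dx = 288/5;  ∫_0^2 -24*x^3 dx = -96;  ∫_0^2 15*x^2 dx = 40;
  ∫_0^2 -6*x dx = -12.
Sum: 288/5 − 96 + 40 − 12 = -52/5.
So RHS = -∫_0^2 v(x) φ(x) dx = 52/5.
LHS − RHS = -104/15 ≠ 0, so the identity fails.
(For a valid weak derivative the identity must hold for EVERY test function, in particular this one. The failure shows v is NOT the weak derivative of u.)
Correct weak derivative would be u'(x) = -3*x**2 + 2*x - 1.


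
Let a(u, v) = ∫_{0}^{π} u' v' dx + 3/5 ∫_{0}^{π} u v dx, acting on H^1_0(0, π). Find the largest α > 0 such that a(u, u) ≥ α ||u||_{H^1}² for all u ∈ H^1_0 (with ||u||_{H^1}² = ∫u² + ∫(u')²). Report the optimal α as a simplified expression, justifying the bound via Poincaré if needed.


α = 4/5

Coercivity of a(·,·) on H^1_0(0, π) means a(u, u) ≥ α ||u||_{H^1}² for every u ∈ H^1_0.
The interval has length L = π, and Poincaré/coercivity depend only on L. Here a(u, u) = ∫(u')² + (3/5)·∫u².
Here 0 < c = 3/5 < 1. The condition a(u,u) ≥ α||u||_{H^1}² reads (1−α)∫(u')² ≥ (α−c)∫u². Any admissible α is ≤ 1 (rapidly oscillating u have ∫u²/∫(u')² → 0), and α = 1 would force 0 ≥ (1−c)∫u², impossible since c < 1; so 1−α > 0. By the sharp Poincaré inequality on H^1_0 of an interval of length L, ∫(u')² ≥ (π/L)²∫u² with equality for the first sine mode sin(π(x−x₀)/L) (x₀ the left endpoint), so the inequality holds for all u iff (1−α)(π/L)² ≥ α − c, i.e. α ≤ ((π/L)² + c)/((π/L)² + 1) = (1 + c(L/π)²)/(1 + (L/π)²). With (π/L)² = 1 and c = 3/5, the largest admissible constant is α = ((π/L)² + c)/((π/L)² + 1).
Simplifying, α = 4/5.


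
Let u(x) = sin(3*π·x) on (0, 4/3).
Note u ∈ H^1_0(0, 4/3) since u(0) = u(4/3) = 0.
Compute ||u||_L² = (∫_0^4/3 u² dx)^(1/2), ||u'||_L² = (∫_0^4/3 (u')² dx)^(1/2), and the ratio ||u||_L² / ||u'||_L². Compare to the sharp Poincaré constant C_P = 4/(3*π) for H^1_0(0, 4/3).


||u||_L² / ||u'||_L² = 1/(3*π) < C_P = 4/(3*π).

u(x) = sin(3*π·x), so u'(x) = 3*π*cos(3*π*x).
Writing u(x) = A·sin(kπx/L) with A = 1 and k = 4, use ∫_0^L sin²(kπx/L) dx = L/2 and ∫_0^L cos²(kπx/L) dx = L/2.
u² = 1·sin²(3*π·x) and (u')² = 9*π^2·cos²(3*π·x), and each of sin², cos² integrates to L/2 = 2/3 over (0, 4/3).
∫_0^4/3 u² dx = 2/3, so ||u||_L² = sqrt(6)/3.
∫_0^4/3 (u')² dx = 6*π^2, so ||u'||_L² = sqrt(6)*π.
Ratio ||u||_L² / ||u'||_L² = 1/(3*π).
Sharp Poincaré constant on H^1_0(0, 4/3) is C_P = L/π = 4/(3*π), achieved by sin(3*π/4·x).
This is the k = 4 harmonic; the ratio L/(kπ) is strictly less than C_P = L/π, consistent with the sharp inequality ||u||_L² ≤ C_P ||u'||_L².


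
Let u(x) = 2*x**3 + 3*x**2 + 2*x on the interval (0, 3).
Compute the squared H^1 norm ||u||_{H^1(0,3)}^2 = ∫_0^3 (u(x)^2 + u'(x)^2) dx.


||u||_{H^1}^2 = 268818/35

The H^1 norm (squared) on an interval (0, L) is
  ||u||_{H^1}^2 = ∫_0^L u(x)^2 dx + ∫_0^L u'(x)^2 dx.
Compute u'(x) = 6*x**2 + 6*x + 2.
Then u(x)^2 = 4*x**6 + 12*x**5 + 17*x**4 + 12*x**3 + 4*x**2 and u'(x)^2 = 36*x**4 + 72*x**3 + 60*x**2 + 24*x + 4.
Integrate each monomial from 0 to 3 using ∫_0^3 c·x^n dx = c·3^(n+1)/(n+1):
  ∫_0^3 u(x)^2 dx = ∫_0^3 (4*x^6 + 12*x^5 + 17*x^4 + 12*x^3 + 4*x^2) dx. Term by term:
    ∫_0^3 4*x^6 dx = 8748/7;  ∫_0^3 12*x^5 dx = 1458;  ∫_0^3 17*x^4 dx = 4131/5;
    ∫_0^3 12*x^3 dx = 243;  ∫_0^3 4*x^2 dx = 36.
  Sum: 8748/7 + 1458 + 4131/5 + 243 + 36 = 133452/35.
  ∫_0^3 u'(x)^2 dx = ∫_0^3 (36*x^4 + 72*x^3 + 60*x^2 + 24*x + 4) dx. Term by term:
    ∫_0^3 36*x^4 dx = 8748/5;  ∫_0^3 72*x^3 dx = 1458;  ∫_0^3 60*x^2 dx = 540;
    ∫_0^3 24*x dx = 108;  ∫_0^3 4 dx = 12.
  Sum: 8748/5 + 1458 + 540 + 108 + 12 = 19338/5.
Adding: ||u||_{H^1}^2 = 133452/35 + 19338/5 = 268818/35.


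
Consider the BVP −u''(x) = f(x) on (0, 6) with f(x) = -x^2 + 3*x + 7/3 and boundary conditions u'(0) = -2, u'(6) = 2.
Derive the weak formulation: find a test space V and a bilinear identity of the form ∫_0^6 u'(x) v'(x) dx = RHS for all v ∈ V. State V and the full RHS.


V = H^1(0, 6) (v unrestricted at boundary; u is determined up to an additive constant); weak form: ∫_0^6 u'v' dx = ∫_0^6 (-x^2 + 3*x + 7/3) v dx + 2·v(6) + 2·v(0) for all v ∈ V.

Multiply both sides by a test function v and integrate from 0 to 6:
  ∫_0^6 −u''(x) v(x) dx = ∫_0^6 f(x) v(x) dx.
Integrate the LHS by parts once:
  ∫_0^6 −u'' v dx = −[u'(x) v(x)]_0^6 + ∫_0^6 u'(x) v'(x) dx.
Thus ∫_0^6 u'(x) v'(x) dx = ∫_0^6 f(x) v(x) dx + [u'(x) v(x)]_0^6.
Choose V so that boundary terms are either known or forced to vanish.
u has inhomogeneous Neumann u'(0) = -2, u'(6) = 2. [u' v]_0^6 = (2)·v(6) − (-2)·v(0) = 2·v(6) + 2·v(0). Take V = H^1(0, 6); boundary term becomes part of RHS.
Weak formulation: find u (satisfying any essential BC) such that ∫_0^6 u'(x) v'(x) dx = ∫_0^6 f v dx + 2·v(6) + 2·v(0) for all v ∈ V (Neumann data are natural BCs: they enter the RHS as boundary terms).
Substituting f(x) = -x^2 + 3*x + 7/3, the right-hand side is ∫_0^6 (-x^2 + 3*x + 7/3) v dx + 2·v(6) + 2·v(0).
Compatibility check (pure Neumann): taking v ≡ 1 ∈ V gives 0 = ∫_0^6 f dx + (2) − (-2), i.e. ∫_0^6 f dx must equal u'(0) − u'(6) = -4. Indeed ∫_0^6 (-x^2 + 3*x + 7/3) dx = -4, so the data are compatible. The solution is then unique only up to an additive constant (fix it e.g. by requiring ∫_0^6 u dx = 0).


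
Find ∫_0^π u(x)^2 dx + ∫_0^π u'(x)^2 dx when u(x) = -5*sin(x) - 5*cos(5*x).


||u||_{H^1(0,π)}^2 = 350*π

u'(x) = 25*sin(5*x) - 5*cos(x).
Expand u² and (u')² and integrate term by term on (0, π), using: for integers n ≥ 1, ∫_0^π sin²(nx) dx = ∫_0^π cos²(nx) dx = π/2; for n ≠ n', ∫_0^π sin(nx)sin(n'x) dx = ∫_0^π cos(nx)cos(n'x) dx = 0; and by product-to-sum, ∫_0^π sin(nx)cos(n'x) dx = ½∫_0^π [sin((n+n')x) + sin((n−n')x)] dx, which is 0 when n+n' is even and 2n/(n²−n'²) when n+n' is odd (it need not vanish on (0, π)).
  u² squared terms: (-5)²·∫cos(5x)² dx = 25·π/2 = 25*π/2;  (-5)²·∫sin(x)² dx = 25·π/2 = 25*π/2.
  u² cross terms: 2·(-5)·(-5)·∫cos(5x)·sin(x) dx = 50·(0) = 0.
  So ∫_0^π u² dx = 25*π/2 + 25*π/2 + 0 = 25*π.
  (u')² squared terms: (-5)²·∫cos(x)² dx = 25·π/2 = 25*π/2;  (25)²·∫sin(5x)² dx = 625·π/2 = 625*π/2.
  (u')² cross terms: 2·(-5)·(25)·∫cos(x)·sin(5x) dx = -250·(0) = 0.
  So ∫_0^π (u')² dx = 25*π/2 + 625*π/2 + 0 = 325*π.
||u||_{H^1}^2 = (25*π) + (325*π) = 350*π.


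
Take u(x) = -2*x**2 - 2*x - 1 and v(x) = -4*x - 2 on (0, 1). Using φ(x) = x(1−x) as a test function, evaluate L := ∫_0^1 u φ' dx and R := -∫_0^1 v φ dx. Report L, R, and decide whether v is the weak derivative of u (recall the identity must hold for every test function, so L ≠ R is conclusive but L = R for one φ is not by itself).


LHS = 2/3, RHS = 2/3. Yes, v = u' weakly.

u(x) = -2*x**2 - 2*x - 1, classical derivative u'(x) = -4*x - 2.
φ(x) = x(1−x), so φ'(x) = 1 - 2*x.
Note φ(0) = φ(1) = 0, so the boundary term u·φ vanishes.
LHS = ∫_0^1 u(x) φ'(x) dx = ∫_0^1 (4*x^3 + 2*x^2 - 1) dx. Term by term:
  ∫_0^1 4*x^3 dx = 1;  ∫_0^1 2*x^2 dx = 2/3;  ∫_0^1 -1 dx = -1.
Sum: 1 + 2/3 − 1 = 2/3.
So LHS = 2/3.
∫_0^1 v(x) φ(x) dx = ∫_0^1 (4*x^3 - 2*x^2 - 2*x) dx. Term by term:
  ∫_0^1 4*x^3 dx = 1;  ∫_0^1 -2*x^2 dx = -2/3;  ∫_0^1 -2*x dx = -1.
Sum: 1 − 2/3 − 1 = -2/3.
So RHS = -∫_0^1 v(x) φ(x) dx = 2/3.
LHS = RHS, so the identity holds for this test φ.
Moreover u is smooth here and v(x) = u'(x) = -4*x - 2 pointwise, so the identity holds for every test function. Hence v is the weak derivative of u.


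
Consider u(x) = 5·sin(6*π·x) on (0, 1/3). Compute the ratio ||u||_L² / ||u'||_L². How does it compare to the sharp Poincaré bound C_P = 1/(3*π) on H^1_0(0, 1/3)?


||u||_L² / ||u'||_L² = 1/(6*π) < C_P = 1/(3*π).

u(x) = 5·sin(6*π·x), so u'(x) = 30*π*cos(6*π*x).
Writing u(x) = A·sin(kπx/L) with A = 5 and k = 2, use ∫_0^L sin²(kπx/L) dx = L/2 and ∫_0^L cos²(kπx/L) dx = L/2.
u² = 25·sin²(6*π·x) and (u')² = 900*π^2·cos²(6*π·x), and each of sin², cos² integrates to L/2 = 1/6 over (0, 1/3).
∫_0^1/3 u² dx = 25/6, so ||u||_L² = 5*sqrt(6)/6.
∫_0^1/3 (u')² dx = 150*π^2, so ||u'||_L² = 5*sqrt(6)*π.
Ratio ||u||_L² / ||u'||_L² = 1/(6*π).
Sharp Poincaré constant on H^1_0(0, 1/3) is C_P = L/π = 1/(3*π), achieved by sin(3*π·x).
This is the k = 2 harmonic; the ratio L/(kπ) is strictly less than C_P = L/π, consistent with the sharp inequality ||u||_L² ≤ C_P ||u'||_L².


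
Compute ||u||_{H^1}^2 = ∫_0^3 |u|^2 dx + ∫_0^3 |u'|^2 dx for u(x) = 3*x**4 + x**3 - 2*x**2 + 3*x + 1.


||u||_{H^1}^2 = 1484493/20

The H^1 norm (squared) on an interval (0, L) is
  ||u||_{H^1}^2 = ∫_0^L u(x)^2 dx + ∫_0^L u'(x)^2 dx.
Compute u'(x) = 12*x**3 + 3*x**2 - 4*x + 3.
Then u(x)^2 = 9*x**8 + 6*x**7 - 11*x**6 + 14*x**5 + 16*x**4 - 10*x**3 + 5*x**2 + 6*x + 1 and u'(x)^2 = 144*x**6 + 72*x**5 - 87*x**4 + 48*x**3 + 34*x**2 - 24*x + 9.
Integrate each monomial from 0 to 3 using ∫_0^3 c·x^n dx = c·3^(n+1)/(n+1):
  ∫_0^3 u(x)^2 dx = ∫_0^3 (9*x^8 + 6*x^7 - 11*x^6 + 14*x^5 + 16*x^4 - 10*x^3 + 5*x^2 + 6*x + 1) dx. Term by term:
    ∫_0^3 9*x^8 dx = 19683;  ∫_0^3 6*x^7 dx = 19683/4;  ∫_0^3 -11*x^6 dx = -24057/7;
    ∫_0^3 14*x^5 dx = 1701;  ∫_0^3 16*x^4 dx = 3888/5;  ∫_0^3 -10*x^3 dx = -405/2;
    ∫_0^3 5*x^2 dx = 45;  ∫_0^3 6*x dx = 27;  ∫_0^3 1 dx = 3.
  Sum: 19683 + 19683/4 − 24057/7 + 1701 + 3888/5 − 405/2 + 45 + 27 + 3 = 3292539/140.
  ∫_0^3 u'(x)^2 dx = ∫_0^3 (144*x^6 + 72*x^5 - 87*x^4 + 48*x^3 + 34*x^2 - 24*x + 9) dx. Term by term:
    ∫_0^3 144*x^6 dx = 314928/7;  ∫_0^3 72*x^5 dx = 8748;  ∫_0^3 -87*x^4 dx = -21141/5;
    ∫_0^3 48*x^3 dx = 972;  ∫_0^3 34*x^2 dx = 306;  ∫_0^3 -24*x dx = -108;
    ∫_0^3 9 dx = 27.
  Sum: 314928/7 + 8748 − 21141/5 + 972 + 306 − 108 + 27 = 1774728/35.
Adding: ||u||_{H^1}^2 = 3292539/140 + 1774728/35 = 1484493/20.


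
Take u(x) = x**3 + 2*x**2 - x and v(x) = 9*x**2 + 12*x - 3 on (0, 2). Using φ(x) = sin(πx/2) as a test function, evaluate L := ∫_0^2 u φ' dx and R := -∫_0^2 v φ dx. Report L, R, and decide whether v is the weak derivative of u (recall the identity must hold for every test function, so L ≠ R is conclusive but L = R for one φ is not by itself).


LHS = -36/π + 96/π^3, RHS = -108/π + 288/π^3. No, v is not the weak derivative of u.

u(x) = x**3 + 2*x**2 - x, classical derivative u'(x) = 3*x**2 + 4*x - 1.
φ(x) = sin(πx/2), so φ'(x) = π*cos(π*x/2)/2.
Note φ(0) = φ(2) = 0, so the boundary term u·φ vanishes.
LHS = ∫_0^2 u(x) φ'(x) dx = ∫_0^2 (π*x^3*cos(π*x/2)/2 + π*x^2*cos(π*x/2) - π*x*cos(π*x/2)/2) dx. Term by term:
  ∫_0^2 π*x^2*cos(π*x/2) dx = -16/π;  ∫_0^2 π*x^3*cos(π*x/2)/2 dx = -24/π + 96/π^3;  ∫_0^2 -π*x*cos(π*x/2)/2 dx = 4/π.
Sum: -16/π + -24/π + 96/π^3 + 4/π = -36/π + 96/π^3.
So LHS = -36/π + 96/π^3.
∫_0^2 v(x) φ(x) dx = ∫_0^2 (9*x^2*sin(π*x/2) + 12*x*sin(π*x/2) - 3*sin(π*x/2)) dx. Term by term:
  ∫_0^2 -3*sin(π*x/2) dx = -12/π;  ∫_0^2 9*x^2*sin(π*x/2) dx = -288/π^3 + 72/π;  ∫_0^2 12*x*sin(π*x/2) dx = 48/π.
Sum: -12/π + -288/π^3 + 72/π + 48/π = -288/π^3 + 108/π.
So RHS = -∫_0^2 v(x) φ(x) dx = -108/π + 288/π^3.
LHS − RHS = -192/π^3 + 72/π ≠ 0, so the identity fails.
(For a valid weak derivative the identity must hold for EVERY test function, in particular this one. The failure shows v is NOT the weak derivative of u.)
Correct weak derivative would be u'(x) = 3*x**2 + 4*x - 1.


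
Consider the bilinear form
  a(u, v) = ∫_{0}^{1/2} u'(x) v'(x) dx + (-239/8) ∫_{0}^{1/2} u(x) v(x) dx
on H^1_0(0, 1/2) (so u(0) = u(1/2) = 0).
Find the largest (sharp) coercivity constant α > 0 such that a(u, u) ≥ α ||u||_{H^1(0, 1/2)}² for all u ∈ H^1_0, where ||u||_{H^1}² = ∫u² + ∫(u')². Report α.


α = (-239 + 32*π^2)/(8*(1 + 4*π^2))

Coercivity of a(·,·) on H^1_0(0, 1/2) means a(u, u) ≥ α ||u||_{H^1}² for every u ∈ H^1_0.
The interval has length L = 1/2, and Poincaré/coercivity depend only on L. Here a(u, u) = ∫(u')² + (-239/8)·∫u².
Here c = -239/8 < 0 with |c| < (π/L)² = 4*π^2, so coercivity still holds. The condition a(u,u) ≥ α||u||_{H^1}² reads (1−α)∫(u')² ≥ (α−c)∫u². Any admissible α is ≤ 1 (rapidly oscillating u have ∫u²/∫(u')² → 0), and α = 1 would force 0 ≥ (1−c)∫u², impossible since c < 1; so 1−α > 0. By the sharp Poincaré inequality on H^1_0 of an interval of length L, ∫(u')² ≥ (π/L)²∫u² with equality for the first sine mode sin(π(x−x₀)/L) (x₀ the left endpoint), so the inequality holds for all u iff (1−α)(π/L)² ≥ α − c, i.e. α ≤ ((π/L)² + c)/((π/L)² + 1) = (1 + c(L/π)²)/(1 + (L/π)²). (Direct route, valid since c ≤ 0: Poincaré gives c∫u² ≥ c(L/π)²∫(u')², so a(u,u) ≥ (1 + c(L/π)²)∫(u')², while ||u||_{H^1}² ≤ (1 + (L/π)²)∫(u')²; dividing yields the same α.) With (π/L)² = 4*π^2 and c = -239/8, the largest admissible constant is α = ((π/L)² + c)/((π/L)² + 1).
Simplifying, α = (-239 + 32*π^2)/(8*(1 + 4*π^2)).


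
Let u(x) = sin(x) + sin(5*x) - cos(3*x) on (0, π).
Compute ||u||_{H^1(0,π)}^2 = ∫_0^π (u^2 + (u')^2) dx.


||u||_{H^1(0,π)}^2 = 19*π

u'(x) = 3*sin(3*x) + cos(x) + 5*cos(5*x).
Expand u² and (u')² and integrate term by term on (0, π), using: for integers n ≥ 1, ∫_0^π sin²(nx) dx = ∫_0^π cos²(nx) dx = π/2; for n ≠ n', ∫_0^π sin(nx)sin(n'x) dx = ∫_0^π cos(nx)cos(n'x) dx = 0; and by product-to-sum, ∫_0^π sin(nx)cos(n'x) dx = ½∫_0^π [sin((n+n')x) + sin((n−n')x)] dx, which is 0 when n+n' is even and 2n/(n²−n'²) when n+n' is odd (it need not vanish on (0, π)).
  u² squared terms: (-1)²·∫cos(3x)² dx = 1·π/2 = π/2;  (1)²·∫sin(x)² dx = 1·π/2 = π/2;  (1)²·∫sin(5x)² dx = 1·π/2 = π/2.
  u² cross terms: 2·(-1)·(1)·∫cos(3x)·sin(x) dx = -2·(0) = 0;  2·(-1)·(1)·∫cos(3x)·sin(5x) dx = -2·(0) = 0;  2·(1)·(1)·∫sin(x)·sin(5x) dx = 2·(0) = 0.
  So ∫_0^π u² dx = π/2 + π/2 + π/2 + 0 + 0 + 0 = 3*π/2.
  (u')² squared terms: (3)²·∫sin(3x)² dx = 9·π/2 = 9*π/2;  (5)²·∫cos(5x)² dx = 25·π/2 = 25*π/2;  (1)²·∫cos(x)² dx = 1·π/2 = π/2.
  (u')² cross terms: 2·(3)·(5)·∫sin(3x)·cos(5x) dx = 30·(0) = 0;  2·(3)·(1)·∫sin(3x)·cos(x) dx = 6·(0) = 0;  2·(5)·(1)·∫cos(5x)·cos(x) dx = 10·(0) = 0.
  So ∫_0^π (u')² dx = 9*π/2 + 25*π/2 + π/2 + 0 + 0 + 0 = 35*π/2.
||u||_{H^1}^2 = (3*π/2) + (35*π/2) = 19*π.


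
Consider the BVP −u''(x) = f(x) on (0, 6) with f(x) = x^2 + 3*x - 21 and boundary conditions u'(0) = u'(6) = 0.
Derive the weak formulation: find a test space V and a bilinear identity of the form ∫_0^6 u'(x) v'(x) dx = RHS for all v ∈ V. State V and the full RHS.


V = H^1(0, 6) (no boundary constraint on v; u is determined up to an additive constant); weak form: ∫_0^6 u'v' dx = ∫_0^6 (x^2 + 3*x - 21) v dx for all v ∈ V.

Multiply both sides by a test function v and integrate from 0 to 6:
  ∫_0^6 −u''(x) v(x) dx = ∫_0^6 f(x) v(x) dx.
Integrate the LHS by parts once:
  ∫_0^6 −u'' v dx = −[u'(x) v(x)]_0^6 + ∫_0^6 u'(x) v'(x) dx.
Thus ∫_0^6 u'(x) v'(x) dx = ∫_0^6 f(x) v(x) dx + [u'(x) v(x)]_0^6.
Choose V so that boundary terms are either known or forced to vanish.
u has homogeneous Neumann: u'(0) = u'(6) = 0. So [u' v]_0^6 = 0·v(6) − 0·v(0) = 0 for any v; take V = H^1(0, 6).
Weak formulation: find u (satisfying any essential BC) such that ∫_0^6 u'(x) v'(x) dx = ∫_0^6 f v dx for all v ∈ V (homogeneous Neumann, so boundary terms vanish).
Substituting f(x) = x^2 + 3*x - 21, the right-hand side is ∫_0^6 (x^2 + 3*x - 21) v dx.
Compatibility check (pure Neumann): taking v ≡ 1 ∈ V gives 0 = ∫_0^6 f dx + (0) − (0), i.e. ∫_0^6 f dx must equal u'(0) − u'(6) = 0. Indeed ∫_0^6 (x^2 + 3*x - 21) dx = 0, so the data are compatible. The solution is then unique only up to an additive constant (fix it e.g. by requiring ∫_0^6 u dx = 0).


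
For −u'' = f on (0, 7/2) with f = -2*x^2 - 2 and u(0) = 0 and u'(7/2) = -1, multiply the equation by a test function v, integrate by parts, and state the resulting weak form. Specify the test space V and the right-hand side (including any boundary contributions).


V = {v ∈ H^1(0, 7/2) : v(0) = 0} (test functions vanish at x = 0 where u is specified); weak form: ∫_0^7/2 u'v' dx = ∫_0^7/2 (-2*x^2 - 2) v dx − v(7/2) for all v ∈ V.

Multiply both sides by a test function v and integrate from 0 to 7/2:
  ∫_0^7/2 −u''(x) v(x) dx = ∫_0^7/2 f(x) v(x) dx.
Integrate the LHS by parts once:
  ∫_0^7/2 −u'' v dx = −[u'(x) v(x)]_0^7/2 + ∫_0^7/2 u'(x) v'(x) dx.
Thus ∫_0^7/2 u'(x) v'(x) dx = ∫_0^7/2 f(x) v(x) dx + [u'(x) v(x)]_0^7/2.
Choose V so that boundary terms are either known or forced to vanish.
Mixed BC: u(0) = 0 (Dirichlet) and u'(7/2) = -1 (Neumann). Define V = {v ∈ H^1(0, 7/2) : v(0) = 0}. Then [u' v]_0^7/2 = u'(7/2)·v(7/2) − u'(0)·0 = − v(7/2).
Weak formulation: find u (satisfying any essential BC) such that ∫_0^7/2 u'(x) v'(x) dx = ∫_0^7/2 f v dx − v(7/2) for all v ∈ V (Dirichlet at 0 absorbed into V; Neumann datum at x = 7/2 contributes the boundary term).
Substituting f(x) = -2*x^2 - 2, the right-hand side is ∫_0^7/2 (-2*x^2 - 2) v dx − v(7/2).


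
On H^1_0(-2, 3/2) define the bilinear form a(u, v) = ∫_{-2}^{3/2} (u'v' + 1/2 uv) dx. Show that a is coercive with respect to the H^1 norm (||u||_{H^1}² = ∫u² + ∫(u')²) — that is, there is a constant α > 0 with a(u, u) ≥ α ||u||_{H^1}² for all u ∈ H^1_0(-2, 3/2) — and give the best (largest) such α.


α = (49 + 8*π^2)/(2*(4*π^2 + 49))

Coercivity of a(·,·) on H^1_0(-2, 3/2) means a(u, u) ≥ α ||u||_{H^1}² for every u ∈ H^1_0.
The interval has length L = 7/2, and Poincaré/coercivity depend only on L. Here a(u, u) = ∫(u')² + (1/2)·∫u².
Here 0 < c = 1/2 < 1. The condition a(u,u) ≥ α||u||_{H^1}² reads (1−α)∫(u')² ≥ (α−c)∫u². Any admissible α is ≤ 1 (rapidly oscillating u have ∫u²/∫(u')² → 0), and α = 1 would force 0 ≥ (1−c)∫u², impossible since c < 1; so 1−α > 0. By the sharp Poincaré inequality on H^1_0 of an interval of length L, ∫(u')² ≥ (π/L)²∫u² with equality for the first sine mode sin(π(x−x₀)/L) (x₀ the left endpoint), so the inequality holds for all u iff (1−α)(π/L)² ≥ α − c, i.e. α ≤ ((π/L)² + c)/((π/L)² + 1) = (1 + c(L/π)²)/(1 + (L/π)²). With (π/L)² = 4*π^2/49 and c = 1/2, the largest admissible constant is α = ((π/L)² + c)/((π/L)² + 1).
Simplifying, α = (49 + 8*π^2)/(2*(4*π^2 + 49)).


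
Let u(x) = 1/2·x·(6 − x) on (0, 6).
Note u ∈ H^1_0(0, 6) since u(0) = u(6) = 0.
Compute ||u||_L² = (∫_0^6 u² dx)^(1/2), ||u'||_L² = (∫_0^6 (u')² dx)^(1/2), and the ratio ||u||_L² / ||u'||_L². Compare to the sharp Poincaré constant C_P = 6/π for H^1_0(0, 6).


||u||_L² / ||u'||_L² = 3*sqrt(10)/5 < C_P = 6/π.

u(x) = 1/2·x·(6 − x), so u'(x) = 3 - x.
u(x) = 1/2·x·(6 − x) vanishes at x = 0 and x = 6, so u ∈ H^1_0(0, 6). Differentiate via the product rule and integrate the resulting polynomials term by term.
  ∫_0^6 u² dx = ∫_0^6 (x^4/4 - 3*x^3 + 9*x^2) dx. Term by term:
    ∫_0^6 x^4/4 dx = 1944/5;  ∫_0^6 -3*x^3 dx = -972;  ∫_0^6 9*x^2 dx = 648.
  Sum: 1944/5 − 972 + 648 = 324/5.
  ∫_0^6 (u')² dx = ∫_0^6 (x^2 - 6*x + 9) dx. Term by term:
    ∫_0^6 x^2 dx = 72;  ∫_0^6 -6*x dx = -108;  ∫_0^6 9 dx = 54.
  Sum: 72 − 108 + 54 = 18.
∫_0^6 u² dx = 324/5, so ||u||_L² = 18*sqrt(5)/5.
∫_0^6 (u')² dx = 18, so ||u'||_L² = 3*sqrt(2).
Ratio ||u||_L² / ||u'||_L² = 3*sqrt(10)/5.
Sharp Poincaré constant on H^1_0(0, 6) is C_P = L/π = 6/π, achieved by sin(π/6·x).
A polynomial bump cannot attain the sharp Poincaré constant (only the first sine eigenfunction does), so the ratio is strictly less than C_P, consistent with ||u||_L² ≤ C_P ||u'||_L².


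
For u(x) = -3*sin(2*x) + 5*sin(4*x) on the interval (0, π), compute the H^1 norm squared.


||u||_{H^1(0,π)}^2 = 235*π

u'(x) = -6*cos(2*x) + 20*cos(4*x).
Expand u² and (u')² and integrate term by term on (0, π), using: for integers n ≥ 1, ∫_0^π sin²(nx) dx = ∫_0^π cos²(nx) dx = π/2; for n ≠ n', ∫_0^π sin(nx)sin(n'x) dx = ∫_0^π cos(nx)cos(n'x) dx = 0; and by product-to-sum, ∫_0^π sin(nx)cos(n'x) dx = ½∫_0^π [sin((n+n')x) + sin((n−n')x)] dx, which is 0 when n+n' is even and 2n/(n²−n'²) when n+n' is odd (it need not vanish on (0, π)).
  u² squared terms: (-3)²·∫sin(2x)² dx = 9·π/2 = 9*π/2;  (5)²·∫sin(4x)² dx = 25·π/2 = 25*π/2.
  u² cross terms: 2·(-3)·(5)·∫sin(2x)·sin(4x) dx = -30·(0) = 0.
  So ∫_0^π u² dx = 9*π/2 + 25*π/2 + 0 = 17*π.
  (u')² squared terms: (-6)²·∫cos(2x)² dx = 36·π/2 = 18*π;  (20)²·∫cos(4x)² dx = 400·π/2 = 200*π.
  (u')² cross terms: 2·(-6)·(20)·∫cos(2x)·cos(4x) dx = -240·(0) = 0.
  So ∫_0^π (u')² dx = 18*π + 200*π + 0 = 218*π.
||u||_{H^1}^2 = (17*π) + (218*π) = 235*π.


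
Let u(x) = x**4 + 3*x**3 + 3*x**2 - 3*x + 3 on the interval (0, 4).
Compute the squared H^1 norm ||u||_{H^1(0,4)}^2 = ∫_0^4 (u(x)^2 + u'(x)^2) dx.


||u||_{H^1}^2 = 75345992/315

The H^1 norm (squared) on an interval (0, L) is
  ||u||_{H^1}^2 = ∫_0^L u(x)^2 dx + ∫_0^L u'(x)^2 dx.
Compute u'(x) = 4*x**3 + 9*x**2 + 6*x - 3.
Then u(x)^2 = x**8 + 6*x**7 + 15*x**6 + 12*x**5 - 3*x**4 + 27*x**2 - 18*x + 9 and u'(x)^2 = 16*x**6 + 72*x**5 + 129*x**4 + 84*x**3 - 18*x**2 - 36*x + 9.
Integrate each monomial from 0 to 4 using ∫_0^4 c·x^n dx = c·4^(n+1)/(n+1):
  ∫_0^4 u(x)^2 dx = ∫_0^4 (x^8 + 6*x^7 + 15*x^6 + 12*x^5 - 3*x^4 + 27*x^2 - 18*x + 9) dx. Term by term:
    ∫_0^4 x^8 dx = 262144/9;  ∫_0^4 6*x^7 dx = 49152;  ∫_0^4 15*x^6 dx = 245760/7;
    ∫_0^4 12*x^5 dx = 8192;  ∫_0^4 -3*x^4 dx = -3072/5;  ∫_0^4 27*x^2 dx = 576;
    ∫_0^4 -18*x dx = -144;  ∫_0^4 9 dx = 36.
  Sum: 262144/9 + 49152 + 245760/7 + 8192 − 3072/5 + 576 − 144 + 36 = 38251484/315.
  ∫_0^4 u'(x)^2 dx = ∫_0^4 (16*x^6 + 72*x^5 + 129*x^4 + 84*x^3 - 18*x^2 - 36*x + 9) dx. Term by term:
    ∫_0^4 16*x^6 dx = 262144/7;  ∫_0^4 72*x^5 dx = 49152;  ∫_0^4 129*x^4 dx = 132096/5;
    ∫_0^4 84*x^3 dx = 5376;  ∫_0^4 -18*x^2 dx = -384;  ∫_0^4 -36*x dx = -288;
    ∫_0^4 9 dx = 36.
  Sum: 262144/7 + 49152 + 132096/5 + 5376 − 384 − 288 + 36 = 4121612/35.
Adding: ||u||_{H^1}^2 = 38251484/315 + 4121612/35 = 75345992/315.


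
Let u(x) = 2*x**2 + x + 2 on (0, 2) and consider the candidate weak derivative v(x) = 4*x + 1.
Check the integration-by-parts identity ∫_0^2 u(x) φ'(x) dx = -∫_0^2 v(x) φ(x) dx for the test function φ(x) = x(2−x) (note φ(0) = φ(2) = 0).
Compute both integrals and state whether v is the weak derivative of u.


LHS = -20/3, RHS = -20/3. Yes, v = u' weakly.

u(x) = 2*x**2 + x + 2, classical derivative u'(x) = 4*x + 1.
φ(x) = x(2−x), so φ'(x) = 2 - 2*x.
Note φ(0) = φ(2) = 0, so the boundary term u·φ vanishes.
LHS = ∫_0^2 u(x) φ'(x) dx = ∫_0^2 (-4*x^3 + 2*x^2 - 2*x + 4) dx. Term by term:
  ∫_0^2 -4*x^3 dx = -16;  ∫_0^2 2*x^2 dx = 16/3;  ∫_0^2 -2*x dx = -4;
  ∫_0^2 4 dx = 8.
Sum: -16 + 16/3 − 4 + 8 = -20/3.
So LHS = -20/3.
∫_0^2 v(x) φ(x) dx = ∫_0^2 (-4*x^3 + 7*x^2 + 2*x) dx. Term by term:
  ∫_0^2 -4*x^3 dx = -16;  ∫_0^2 7*x^2 dx = 56/3;  ∫_0^2 2*x dx = 4.
Sum: -16 + 56/3 + 4 = 20/3.
So RHS = -∫_0^2 v(x) φ(x) dx = -20/3.
LHS = RHS, so the identity holds for this test φ.
Moreover u is smooth here and v(x) = u'(x) = 4*x + 1 pointwise, so the identity holds for every test function. Hence v is the weak derivative of u.


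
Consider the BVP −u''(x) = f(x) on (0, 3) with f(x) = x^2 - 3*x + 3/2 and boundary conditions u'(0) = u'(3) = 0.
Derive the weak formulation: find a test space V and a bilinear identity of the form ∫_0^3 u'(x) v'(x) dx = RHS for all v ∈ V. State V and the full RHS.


V = H^1(0, 3) (no boundary constraint on v; u is determined up to an additive constant); weak form: ∫_0^3 u'v' dx = ∫_0^3 (x^2 - 3*x + 3/2) v dx for all v ∈ V.

Multiply both sides by a test function v and integrate from 0 to 3:
  ∫_0^3 −u''(x) v(x) dx = ∫_0^3 f(x) v(x) dx.
Integrate the LHS by parts once:
  ∫_0^3 −u'' v dx = −[u'(x) v(x)]_0^3 + ∫_0^3 u'(x) v'(x) dx.
Thus ∫_0^3 u'(x) v'(x) dx = ∫_0^3 f(x) v(x) dx + [u'(x) v(x)]_0^3.
Choose V so that boundary terms are either known or forced to vanish.
u has homogeneous Neumann: u'(0) = u'(3) = 0. So [u' v]_0^3 = 0·v(3) − 0·v(0) = 0 for any v; take V = H^1(0, 3).
Weak formulation: find u (satisfying any essential BC) such that ∫_0^3 u'(x) v'(x) dx = ∫_0^3 f v dx for all v ∈ V (homogeneous Neumann, so boundary terms vanish).
Substituting f(x) = x^2 - 3*x + 3/2, the right-hand side is ∫_0^3 (x^2 - 3*x + 3/2) v dx.
Compatibility check (pure Neumann): taking v ≡ 1 ∈ V gives 0 = ∫_0^3 f dx + (0) − (0), i.e. ∫_0^3 f dx must equal u'(0) − u'(3) = 0. Indeed ∫_0^3 (x^2 - 3*x + 3/2) dx = 0, so the data are compatible. The solution is then unique only up to an additive constant (fix it e.g. by requiring ∫_0^3 u dx = 0).


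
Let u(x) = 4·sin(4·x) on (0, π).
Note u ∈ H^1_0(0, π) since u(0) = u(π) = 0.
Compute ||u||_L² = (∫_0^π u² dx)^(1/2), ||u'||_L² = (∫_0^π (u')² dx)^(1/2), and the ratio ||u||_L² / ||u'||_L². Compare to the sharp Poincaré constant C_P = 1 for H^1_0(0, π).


||u||_L² / ||u'||_L² = 1/4 < C_P = 1.

u(x) = 4·sin(4·x), so u'(x) = 16*cos(4*x).
Writing u(x) = A·sin(kπx/L) with A = 4 and k = 4, use ∫_0^L sin²(kπx/L) dx = L/2 and ∫_0^L cos²(kπx/L) dx = L/2.
u² = 16·sin²(4·x) and (u')² = 256·cos²(4·x), and each of sin², cos² integrates to L/2 = π/2 over (0, π).
∫_0^π u² dx = 8*π, so ||u||_L² = 2*sqrt(2)*sqrt(π).
∫_0^π (u')² dx = 128*π, so ||u'||_L² = 8*sqrt(2)*sqrt(π).
Ratio ||u||_L² / ||u'||_L² = 1/4.
Sharp Poincaré constant on H^1_0(0, π) is C_P = L/π = 1, achieved by sin(x).
This is the k = 4 harmonic; the ratio L/(kπ) is strictly less than C_P = L/π, consistent with the sharp inequality ||u||_L² ≤ C_P ||u'||_L².


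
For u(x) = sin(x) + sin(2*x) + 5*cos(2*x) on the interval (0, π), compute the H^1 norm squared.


||u||_{H^1(0,π)}^2 = -100/3 + 66*π

u'(x) = -10*sin(2*x) + cos(x) + 2*cos(2*x).
Expand u² and (u')² and integrate term by term on (0, π), using: for integers n ≥ 1, ∫_0^π sin²(nx) dx = ∫_0^π cos²(nx) dx = π/2; for n ≠ n', ∫_0^π sin(nx)sin(n'x) dx = ∫_0^π cos(nx)cos(n'x) dx = 0; and by product-to-sum, ∫_0^π sin(nx)cos(n'x) dx = ½∫_0^π [sin((n+n')x) + sin((n−n')x)] dx, which is 0 when n+n' is even and 2n/(n²−n'²) when n+n' is odd (it need not vanish on (0, π)).
  u² squared terms: (5)²·∫cos(2x)² dx = 25·π/2 = 25*π/2;  (1)²·∫sin(x)² dx = 1·π/2 = π/2;  (1)²·∫sin(2x)² dx = 1·π/2 = π/2.
  u² cross terms: 2·(5)·(1)·∫cos(2x)·sin(x) dx = 10·(-2/3) = -20/3;  2·(5)·(1)·∫cos(2x)·sin(2x) dx = 10·(0) = 0;  2·(1)·(1)·∫sin(x)·sin(2x) dx = 2·(0) = 0.
  So ∫_0^π u² dx = 25*π/2 + π/2 + π/2 − 20/3 + 0 + 0 = -20/3 + 27*π/2.
  (u')² squared terms: (-10)²·∫sin(2x)² dx = 100·π/2 = 50*π;  (2)²·∫cos(2x)² dx = 4·π/2 = 2*π;  (1)²·∫cos(x)² dx = 1·π/2 = π/2.
  (u')² cross terms: 2·(-10)·(2)·∫sin(2x)·cos(2x) dx = -40·(0) = 0;  2·(-10)·(1)·∫sin(2x)·cos(x) dx = -20·(4/3) = -80/3;  2·(2)·(1)·∫cos(2x)·cos(x) dx = 4·(0) = 0.
  So ∫_0^π (u')² dx = 50*π + 2*π + π/2 + 0 − 80/3 + 0 = -80/3 + 105*π/2.
||u||_{H^1}^2 = (-20/3 + 27*π/2) + (-80/3 + 105*π/2) = -100/3 + 66*π.


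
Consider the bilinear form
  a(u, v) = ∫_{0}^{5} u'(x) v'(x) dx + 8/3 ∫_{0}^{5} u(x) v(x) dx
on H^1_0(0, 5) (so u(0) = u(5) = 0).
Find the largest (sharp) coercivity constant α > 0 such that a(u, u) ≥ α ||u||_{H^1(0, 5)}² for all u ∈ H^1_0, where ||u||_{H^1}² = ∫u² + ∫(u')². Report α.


α = 1

Coercivity of a(·,·) on H^1_0(0, 5) means a(u, u) ≥ α ||u||_{H^1}² for every u ∈ H^1_0.
The interval has length L = 5, and Poincaré/coercivity depend only on L. Here a(u, u) = ∫(u')² + (8/3)·∫u².
Here c = 8/3 ≥ 1, so a(u,u) = ∫(u')² + c∫u² ≥ ∫(u')² + ∫u² = ||u||_{H^1}², i.e. α = 1 works. No larger α is possible: a(u,u) ≥ α||u||_{H^1}² means (1−α)∫(u')² ≥ (α−c)∫u², and for the modes u_n = sin(nπ(x−x₀)/L) (x₀ the left endpoint) one has ∫u_n²/∫(u_n')² = (L/(nπ))² → 0, so a(u_n,u_n)/||u_n||_{H^1}² → 1. Hence the optimal constant is α = 1.
Therefore α = 1.


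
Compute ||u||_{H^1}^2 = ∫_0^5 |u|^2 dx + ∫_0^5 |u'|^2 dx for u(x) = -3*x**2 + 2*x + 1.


||u||_{H^1}^2 = 14825/3

The H^1 norm (squared) on an interval (0, L) is
  ||u||_{H^1}^2 = ∫_0^L u(x)^2 dx + ∫_0^L u'(x)^2 dx.
Compute u'(x) = 2 - 6*x.
Then u(x)^2 = 9*x**4 - 12*x**3 - 2*x**2 + 4*x + 1 and u'(x)^2 = 36*x**2 - 24*x + 4.
Integrate each monomial from 0 to 5 using ∫_0^5 c·x^n dx = c·5^(n+1)/(n+1):
  ∫_0^5 u(x)^2 dx = ∫_0^5 (9*x^4 - 12*x^3 - 2*x^2 + 4*x + 1) dx. Term by term:
    ∫_0^5 9*x^4 dx = 5625;  ∫_0^5 -12*x^3 dx = -1875;  ∫_0^5 -2*x^2 dx = -250/3;
    ∫_0^5 4*x dx = 50;  ∫_0^5 1 dx = 5.
  Sum: 5625 − 1875 − 250/3 + 50 + 5 = 11165/3.
  ∫_0^5 u'(x)^2 dx = ∫_0^5 (36*x^2 - 24*x + 4) dx. Term by term:
    ∫_0^5 36*x^2 dx = 1500;  ∫_0^5 -24*x dx = -300;  ∫_0^5 4 dx = 20.
  Sum: 1500 − 300 + 20 = 1220.
Adding: ||u||_{H^1}^2 = 11165/3 + 1220 = 14825/3.


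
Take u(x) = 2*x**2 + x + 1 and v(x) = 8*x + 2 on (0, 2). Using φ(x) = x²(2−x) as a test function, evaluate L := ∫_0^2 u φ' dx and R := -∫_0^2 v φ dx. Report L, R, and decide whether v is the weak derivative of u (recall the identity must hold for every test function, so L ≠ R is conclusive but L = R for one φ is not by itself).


LHS = -116/15, RHS = -232/15. No, v is not the weak derivative of u.

u(x) = 2*x**2 + x + 1, classical derivative u'(x) = 4*x + 1.
φ(x) = x²(2−x), so φ'(x) = x*(4 - 3*x).
Note φ(0) = φ(2) = 0, so the boundary term u·φ vanishes.
LHS = ∫_0^2 u(x) φ'(x) dx = ∫_0^2 (-6*x^4 + 5*x^3 + x^2 + 4*x) dx. Term by term:
  ∫_0^2 -6*x^4 dx = -192/5;  ∫_0^2 5*x^3 dx = 20;  ∫_0^2 x^2 dx = 8/3;
  ∫_0^2 4*x dx = 8.
Sum: -192/5 + 20 + 8/3 + 8 = -116/15.
So LHS = -116/15.
∫_0^2 v(x) φ(x) dx = ∫_0^2 (-8*x^4 + 14*x^3 + 4*x^2) dx. Term by term:
  ∫_0^2 -8*x^4 dx = -256/5;  ∫_0^2 14*x^3 dx = 56;  ∫_0^2 4*x^2 dx = 32/3.
Sum: -256/5 + 56 + 32/3 = 232/15.
So RHS = -∫_0^2 v(x) φ(x) dx = -232/15.
LHS − RHS = 116/15 ≠ 0, so the identity fails.
(For a valid weak derivative the identity must hold for EVERY test function, in particular this one. The failure shows v is NOT the weak derivative of u.)
Correct weak derivative would be u'(x) = 4*x + 1.


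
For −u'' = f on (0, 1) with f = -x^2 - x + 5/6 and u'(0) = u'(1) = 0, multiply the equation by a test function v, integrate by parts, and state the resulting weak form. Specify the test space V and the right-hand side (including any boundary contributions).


V = H^1(0, 1) (no boundary constraint on v; u is determined up to an additive constant); weak form: ∫_0^1 u'v' dx = ∫_0^1 (-x^2 - x + 5/6) v dx for all v ∈ V.

Multiply both sides by a test function v and integrate from 0 to 1:
  ∫_0^1 −u''(x) v(x) dx = ∫_0^1 f(x) v(x) dx.
Integrate the LHS by parts once:
  ∫_0^1 −u'' v dx = −[u'(x) v(x)]_0^1 + ∫_0^1 u'(x) v'(x) dx.
Thus ∫_0^1 u'(x) v'(x) dx = ∫_0^1 f(x) v(x) dx + [u'(x) v(x)]_0^1.
Choose V so that boundary terms are either known or forced to vanish.
u has homogeneous Neumann: u'(0) = u'(1) = 0. So [u' v]_0^1 = 0·v(1) − 0·v(0) = 0 for any v; take V = H^1(0, 1).
Weak formulation: find u (satisfying any essential BC) such that ∫_0^1 u'(x) v'(x) dx = ∫_0^1 f v dx for all v ∈ V (homogeneous Neumann, so boundary terms vanish).
Substituting f(x) = -x^2 - x + 5/6, the right-hand side is ∫_0^1 (-x^2 - x + 5/6) v dx.
Compatibility check (pure Neumann): taking v ≡ 1 ∈ V gives 0 = ∫_0^1 f dx + (0) − (0), i.e. ∫_0^1 f dx must equal u'(0) − u'(1) = 0. Indeed ∫_0^1 (-x^2 - x + 5/6) dx = 0, so the data are compatible. The solution is then unique only up to an additive constant (fix it e.g. by requiring ∫_0^1 u dx = 0).


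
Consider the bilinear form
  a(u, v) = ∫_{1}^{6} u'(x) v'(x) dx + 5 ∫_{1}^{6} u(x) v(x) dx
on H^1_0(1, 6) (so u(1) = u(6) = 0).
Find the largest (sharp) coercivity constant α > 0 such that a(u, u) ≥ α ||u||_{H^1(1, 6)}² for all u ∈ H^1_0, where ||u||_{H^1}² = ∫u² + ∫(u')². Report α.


α = 1

Coercivity of a(·,·) on H^1_0(1, 6) means a(u, u) ≥ α ||u||_{H^1}² for every u ∈ H^1_0.
The interval has length L = 5, and Poincaré/coercivity depend only on L. Here a(u, u) = ∫(u')² + (5)·∫u².
Here c = 5 ≥ 1, so a(u,u) = ∫(u')² + c∫u² ≥ ∫(u')² + ∫u² = ||u||_{H^1}², i.e. α = 1 works. No larger α is possible: a(u,u) ≥ α||u||_{H^1}² means (1−α)∫(u')² ≥ (α−c)∫u², and for the modes u_n = sin(nπ(x−x₀)/L) (x₀ the left endpoint) one has ∫u_n²/∫(u_n')² = (L/(nπ))² → 0, so a(u_n,u_n)/||u_n||_{H^1}² → 1. Hence the optimal constant is α = 1.
Therefore α = 1.


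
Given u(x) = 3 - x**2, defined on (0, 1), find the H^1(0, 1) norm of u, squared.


||u||_{H^1}^2 = 128/15

The H^1 norm (squared) on an interval (0, L) is
  ||u||_{H^1}^2 = ∫_0^L u(x)^2 dx + ∫_0^L u'(x)^2 dx.
Compute u'(x) = -2*x.
Then u(x)^2 = x**4 - 6*x**2 + 9 and u'(x)^2 = 4*x**2.
Integrate each monomial from 0 to 1 using ∫_0^1 c·x^n dx = c·1^(n+1)/(n+1):
  ∫_0^1 u(x)^2 dx = ∫_0^1 (x^4 - 6*x^2 + 9) dx. Term by term:
    ∫_0^1 x^4 dx = 1/5;  ∫_0^1 -6*x^2 dx = -2;  ∫_0^1 9 dx = 9.
  Sum: 1/5 − 2 + 9 = 36/5.
  ∫_0^1 u'(x)^2 dx = ∫_0^1 (4*x^2) dx. Term by term:
    ∫_0^1 4*x^2 dx = 4/3.
Adding: ||u||_{H^1}^2 = 36/5 + 4/3 = 128/15.


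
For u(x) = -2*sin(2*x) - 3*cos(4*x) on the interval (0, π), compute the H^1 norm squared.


||u||_{H^1(0,π)}^2 = 173*π/2

u'(x) = 12*sin(4*x) - 4*cos(2*x).
Expand u² and (u')² and integrate term by term on (0, π), using: for integers n ≥ 1, ∫_0^π sin²(nx) dx = ∫_0^π cos²(nx) dx = π/2; for n ≠ n', ∫_0^π sin(nx)sin(n'x) dx = ∫_0^π cos(nx)cos(n'x) dx = 0; and by product-to-sum, ∫_0^π sin(nx)cos(n'x) dx = ½∫_0^π [sin((n+n')x) + sin((n−n')x)] dx, which is 0 when n+n' is even and 2n/(n²−n'²) when n+n' is odd (it need not vanish on (0, π)).
  u² squared terms: (-3)²·∫cos(4x)² dx = 9·π/2 = 9*π/2;  (-2)²·∫sin(2x)² dx = 4·π/2 = 2*π.
  u² cross terms: 2·(-3)·(-2)·∫cos(4x)·sin(2x) dx = 12·(0) = 0.
  So ∫_0^π u² dx = 9*π/2 + 2*π + 0 = 13*π/2.
  (u')² squared terms: (-4)²·∫cos(2x)² dx = 16·π/2 = 8*π;  (12)²·∫sin(4x)² dx = 144·π/2 = 72*π.
  (u')² cross terms: 2·(-4)·(12)·∫cos(2x)·sin(4x) dx = -96·(0) = 0.
  So ∫_0^π (u')² dx = 8*π + 72*π + 0 = 80*π.
||u||_{H^1}^2 = (13*π/2) + (80*π) = 173*π/2.


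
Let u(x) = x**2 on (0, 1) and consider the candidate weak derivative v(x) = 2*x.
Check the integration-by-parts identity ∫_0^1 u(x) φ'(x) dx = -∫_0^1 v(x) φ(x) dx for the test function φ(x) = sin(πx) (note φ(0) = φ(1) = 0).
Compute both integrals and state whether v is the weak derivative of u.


LHS = -2/π, RHS = -2/π. Yes, v = u' weakly.

u(x) = x**2, classical derivative u'(x) = 2*x.
φ(x) = sin(πx), so φ'(x) = π*cos(π*x).
Note φ(0) = φ(1) = 0, so the boundary term u·φ vanishes.
LHS = ∫_0^1 u(x) φ'(x) dx = ∫_0^1 (π*x^2*cos(π*x)) dx. Term by term:
  ∫_0^1 π*x^2*cos(π*x) dx = -2/π.
So LHS = -2/π.
∫_0^1 v(x) φ(x) dx = ∫_0^1 (2*x*sin(π*x)) dx. Term by term:
  ∫_0^1 2*x*sin(π*x) dx = 2/π.
So RHS = -∫_0^1 v(x) φ(x) dx = -2/π.
LHS = RHS, so the identity holds for this test φ.
Moreover u is smooth here and v(x) = u'(x) = 2*x pointwise, so the identity holds for every test function. Hence v is the weak derivative of u.


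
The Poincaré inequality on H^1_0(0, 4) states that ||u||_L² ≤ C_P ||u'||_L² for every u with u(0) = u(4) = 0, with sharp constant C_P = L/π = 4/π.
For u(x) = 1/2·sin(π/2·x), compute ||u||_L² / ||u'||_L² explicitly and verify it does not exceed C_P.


||u||_L² / ||u'||_L² = 2/π < C_P = 4/π.

u(x) = 1/2·sin(π/2·x), so u'(x) = π*cos(π*x/2)/4.
Writing u(x) = A·sin(kπx/L) with A = 1/2 and k = 2, use ∫_0^L sin²(kπx/L) dx = L/2 and ∫_0^L cos²(kπx/L) dx = L/2.
u² = 1/4·sin²(π/2·x) and (u')² = π^2/16·cos²(π/2·x), and each of sin², cos² integrates to L/2 = 2 over (0, 4).
∫_0^4 u² dx = 1/2, so ||u||_L² = sqrt(2)/2.
∫_0^4 (u')² dx = π^2/8, so ||u'||_L² = sqrt(2)*π/4.
Ratio ||u||_L² / ||u'||_L² = 2/π.
Sharp Poincaré constant on H^1_0(0, 4) is C_P = L/π = 4/π, achieved by sin(π/4·x).
This is the k = 2 harmonic; the ratio L/(kπ) is strictly less than C_P = L/π, consistent with the sharp inequality ||u||_L² ≤ C_P ||u'||_L².


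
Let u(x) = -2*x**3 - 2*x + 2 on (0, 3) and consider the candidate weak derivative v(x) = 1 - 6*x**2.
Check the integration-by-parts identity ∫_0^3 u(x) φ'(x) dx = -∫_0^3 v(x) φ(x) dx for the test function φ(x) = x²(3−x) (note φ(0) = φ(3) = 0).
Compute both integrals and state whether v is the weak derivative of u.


LHS = 1593/10, RHS = 2781/20. No, v is not the weak derivative of u.

u(x) = -2*x**3 - 2*x + 2, classical derivative u'(x) = -6*x**2 - 2.
φ(x) = x²(3−x), so φ'(x) = 3*x*(2 - x).
Note φ(0) = φ(3) = 0, so the boundary term u·φ vanishes.
LHS = ∫_0^3 u(x) φ'(x) dx = ∫_0^3 (6*x^5 - 12*x^4 + 6*x^3 - 18*x^2 + 12*x) dx. Term by term:
  ∫_0^3 6*x^5 dx = 729;  ∫_0^3 -12*x^4 dx = -2916/5;  ∫_0^3 6*x^3 dx = 243/2;
  ∫_0^3 -18*x^2 dx = -162;  ∫_0^3 12*x dx = 54.
Sum: 729 − 2916/5 + 243/2 − 162 + 54 = 1593/10.
So LHS = 1593/10.
∫_0^3 v(x) φ(x) dx = ∫_0^3 (6*x^5 - 18*x^4 - x^3 + 3*x^2) dx. Term by term:
  ∫_0^3 6*x^5 dx = 729;  ∫_0^3 -18*x^4 dx = -4374/5;  ∫_0^3 -x^3 dx = -81/4;
  ∫_0^3 3*x^2 dx = 27.
Sum: 729 − 4374/5 − 81/4 + 27 = -2781/20.
So RHS = -∫_0^3 v(x) φ(x) dx = 2781/20.
LHS − RHS = 81/4 ≠ 0, so the identity fails.
(For a valid weak derivative the identity must hold for EVERY test function, in particular this one. The failure shows v is NOT the weak derivative of u.)
Correct weak derivative would be u'(x) = -6*x**2 - 2.
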